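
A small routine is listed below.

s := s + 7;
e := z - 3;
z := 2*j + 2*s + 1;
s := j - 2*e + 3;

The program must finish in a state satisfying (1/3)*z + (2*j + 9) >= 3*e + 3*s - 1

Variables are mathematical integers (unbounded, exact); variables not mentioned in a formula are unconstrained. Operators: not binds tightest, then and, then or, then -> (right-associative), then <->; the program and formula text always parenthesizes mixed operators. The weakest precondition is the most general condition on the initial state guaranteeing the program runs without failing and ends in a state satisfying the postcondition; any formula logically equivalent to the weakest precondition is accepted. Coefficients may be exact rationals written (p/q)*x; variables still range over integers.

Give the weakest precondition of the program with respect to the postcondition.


Working backward. After the program, the postcondition (1/3)*z + (2*j + 9) >= 3*e + 3*s - 1 must hold; in canonical form it is 2*j + (1/3)*z >= 3*e + 3*s - 10.
Before s := j - 2*e + 3: 3*e + (1/3)*z >= j - 1
Before z := 2*j + 2*s + 1: 3*e + (2/3)*s >= (1/3)*j - 4/3
Before e := z - 3: (2/3)*s + 3*z >= (1/3)*j + 23/3
Before s := s + 7: (2/3)*s + 3*z >= (1/3)*j + 3
Answer: WP = (2/3)*s + 3*z >= (1/3)*j + 3


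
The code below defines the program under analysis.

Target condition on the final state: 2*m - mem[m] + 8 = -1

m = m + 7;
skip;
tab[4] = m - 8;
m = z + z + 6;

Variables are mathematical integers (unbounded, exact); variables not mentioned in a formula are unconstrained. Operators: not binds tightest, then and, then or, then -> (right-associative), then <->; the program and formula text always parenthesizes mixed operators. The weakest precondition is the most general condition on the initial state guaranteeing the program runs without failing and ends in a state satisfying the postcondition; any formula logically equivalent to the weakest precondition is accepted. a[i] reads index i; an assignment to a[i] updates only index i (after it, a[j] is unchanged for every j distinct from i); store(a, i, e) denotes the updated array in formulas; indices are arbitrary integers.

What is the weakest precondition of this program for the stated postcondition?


Working backward. After the program, the postcondition 2*m - mem[m] + 8 = -1 must hold; in canonical form it is 2*m = mem[m] - 9.
Before m := z + z + 6: 4*z = mem[2*z + 6] - 21
Before tab[4] := m - 8: 4*z = mem[2*z + 6] - 21
Before skip: 4*z = mem[2*z + 6] - 21
Before m := m + 7: 4*z = mem[2*z + 6] - 21
Answer: WP = 4*z = mem[2*z + 6] - 21


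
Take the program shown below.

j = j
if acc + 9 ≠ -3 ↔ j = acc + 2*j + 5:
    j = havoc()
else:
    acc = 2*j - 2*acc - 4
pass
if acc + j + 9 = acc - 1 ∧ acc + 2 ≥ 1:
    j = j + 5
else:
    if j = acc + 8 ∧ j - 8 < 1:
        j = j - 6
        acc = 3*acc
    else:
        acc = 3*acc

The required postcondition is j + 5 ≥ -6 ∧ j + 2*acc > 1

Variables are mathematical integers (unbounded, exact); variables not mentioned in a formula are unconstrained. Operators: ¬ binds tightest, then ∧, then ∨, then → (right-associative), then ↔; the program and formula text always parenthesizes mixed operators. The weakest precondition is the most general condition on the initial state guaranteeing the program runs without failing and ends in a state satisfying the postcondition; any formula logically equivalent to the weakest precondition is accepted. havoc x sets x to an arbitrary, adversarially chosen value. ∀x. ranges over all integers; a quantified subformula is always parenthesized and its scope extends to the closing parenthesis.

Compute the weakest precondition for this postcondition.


Working backward. After the program, the postcondition j + 5 ≥ -6 ∧ j + 2*acc > 1 must hold; in canonical form it is j ≥ -11 ∧ 2*acc + j > 1.
Then branch requires j ≥ -16 ∧ 2*acc + j > -4; else branch requires ((j = acc + 8 ∧ j < 9) → (j ≥ -5 ∧ 6*acc + j > 7)) ∧ ((¬(j = acc + 8 ∧ j < 9)) → (j ≥ -11 ∧ 6*acc + j > 1)).
Before the if: ((j = -10 ∧ acc ≥ -1) → (j ≥ -16 ∧ 2*acc + j > -4)) ∧ ((¬(j = -10 ∧ acc ≥ -1)) → (((j = acc + 8 ∧ j < 9) → (j ≥ -5 ∧ 6*acc + j > 7)) ∧ ((¬(j = acc + 8 ∧ j < 9)) → (j ≥ -11 ∧ 6*acc + j > 1))))
Before skip: ((j = -10 ∧ acc ≥ -1) → (j ≥ -16 ∧ 2*acc + j > -4)) ∧ ((¬(j = -10 ∧ acc ≥ -1)) → (((j = acc + 8 ∧ j < 9) → (j ≥ -5 ∧ 6*acc + j > 7)) ∧ ((¬(j = acc + 8 ∧ j < 9)) → (j ≥ -11 ∧ 6*acc + j > 1))))
Then branch requires ∀j_1. (((j_1 = -10 ∧ acc ≥ -1) → (j_1 ≥ -16 ∧ 2*acc + j_1 > -4)) ∧ ((¬(j_1 = -10 ∧ acc ≥ -1)) → (((j_1 = acc + 8 ∧ j_1 < 9) → (j_1 ≥ -5 ∧ 6*acc + j_1 > 7)) ∧ ((¬(j_1 = acc + 8 ∧ j_1 < 9)) → (j_1 ≥ -11 ∧ 6*acc + j_1 > 1))))); else branch requires ((j = -10 ∧ 2*j ≥ 2*acc + 3) → (j ≥ -16 ∧ 5*j > 4*acc + 4)) ∧ ((¬(j = -10 ∧ 2*j ≥ 2*acc + 3)) → (((2*acc = j + 4 ∧ j < 9) → (j ≥ -5 ∧ 13*j > 12*acc + 31)) ∧ ((¬(2*acc = j + 4 ∧ j < 9)) → (j ≥ -11 ∧ 13*j > 12*acc + 25)))).
Before the if: ((acc ≠ -12 ↔ acc + j = -5) → (∀j_1. (((j_1 = -10 ∧ acc ≥ -1) → (j_1 ≥ -16 ∧ 2*acc + j_1 > -4)) ∧ ((¬(j_1 = -10 ∧ acc ≥ -1)) → (((j_1 = acc + 8 ∧ j_1 < 9) → (j_1 ≥ -5 ∧ 6*acc + j_1 > 7)) ∧ ((¬(j_1 = acc + 8 ∧ j_1 < 9)) → (j_1 ≥ -11 ∧ 6*acc + j_1 > 1))))))) ∧ ((¬(acc ≠ -12 ↔ acc + j = -5)) → (((j = -10 ∧ 2*j ≥ 2*acc + 3) → (j ≥ -16 ∧ 5*j > 4*acc + 4)) ∧ ((¬(j = -10 ∧ 2*j ≥ 2*acc + 3)) → (((2*acc = j + 4 ∧ j < 9) → (j ≥ -5 ∧ 13*j > 12*acc + 31)) ∧ ((¬(2*acc = j + 4 ∧ j < 9)) → (j ≥ -11 ∧ 13*j > 12*acc + 25))))))
Before j := j: ((acc ≠ -12 ↔ acc + j = -5) → (∀j_1. (((j_1 = -10 ∧ acc ≥ -1) → (j_1 ≥ -16 ∧ 2*acc + j_1 > -4)) ∧ ((¬(j_1 = -10 ∧ acc ≥ -1)) → (((j_1 = acc + 8 ∧ j_1 < 9) → (j_1 ≥ -5 ∧ 6*acc + j_1 > 7)) ∧ ((¬(j_1 = acc + 8 ∧ j_1 < 9)) → (j_1 ≥ -11 ∧ 6*acc + j_1 > 1))))))) ∧ ((¬(acc ≠ -12 ↔ acc + j = -5)) → (((j = -10 ∧ 2*j ≥ 2*acc + 3) → (j ≥ -16 ∧ 5*j > 4*acc + 4)) ∧ ((¬(j = -10 ∧ 2*j ≥ 2*acc + 3)) → (((2*acc = j + 4 ∧ j < 9) → (j ≥ -5 ∧ 13*j > 12*acc + 31)) ∧ ((¬(2*acc = j + 4 ∧ j < 9)) → (j ≥ -11 ∧ 13*j > 12*acc + 25))))))
Answer: WP = ((acc ≠ -12 ↔ acc + j = -5) → (∀j_1. (((j_1 = -10 ∧ acc ≥ -1) → (j_1 ≥ -16 ∧ 2*acc + j_1 > -4)) ∧ ((¬(j_1 = -10 ∧ acc ≥ -1)) → (((j_1 = acc + 8 ∧ j_1 < 9) → (j_1 ≥ -5 ∧ 6*acc + j_1 > 7)) ∧ ((¬(j_1 = acc + 8 ∧ j_1 < 9)) → (j_1 ≥ -11 ∧ 6*acc + j_1 > 1))))))) ∧ ((¬(acc ≠ -12 ↔ acc + j = -5)) → (((j = -10 ∧ 2*j ≥ 2*acc + 3) → (j ≥ -16 ∧ 5*j > 4*acc + 4)) ∧ ((¬(j = -10 ∧ 2*j ≥ 2*acc + 3)) → (((2*acc = j + 4 ∧ j < 9) → (j ≥ -5 ∧ 13*j > 12*acc + 31)) ∧ ((¬(2*acc = j + 4 ∧ j < 9)) → (j ≥ -11 ∧ 13*j > 12*acc + 25))))))


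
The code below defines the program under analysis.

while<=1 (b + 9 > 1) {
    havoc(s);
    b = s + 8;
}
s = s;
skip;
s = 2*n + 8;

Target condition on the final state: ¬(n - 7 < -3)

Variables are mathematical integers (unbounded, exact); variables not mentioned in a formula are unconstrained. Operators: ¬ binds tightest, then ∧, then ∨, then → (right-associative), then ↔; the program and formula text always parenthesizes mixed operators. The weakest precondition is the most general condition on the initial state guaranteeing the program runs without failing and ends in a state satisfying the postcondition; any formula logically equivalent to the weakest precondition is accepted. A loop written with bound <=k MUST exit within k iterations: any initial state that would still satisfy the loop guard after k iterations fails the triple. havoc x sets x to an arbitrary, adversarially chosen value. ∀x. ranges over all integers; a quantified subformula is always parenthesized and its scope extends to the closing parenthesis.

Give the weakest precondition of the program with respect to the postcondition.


Working backward. After the program, the postcondition ¬(n - 7 < -3) must hold; in canonical form it is ¬(n < 4).
Before s := 2*n + 8: ¬(n < 4)
Before skip: ¬(n < 4)
Before s := s: ¬(n < 4)
Before the loop (bound <=1), unroll the exhaustion recursion (WP_0 = exit-now case; WP_j = one more guarded iteration, up to j = 1):
  WP_0: (¬(b > -8)) ∧ (¬(n < 4))
  WP_1: (b > -8 → (∀s_1. ((¬(s_1 > -16)) ∧ (¬(n < 4))))) ∧ ((¬(b > -8)) → (¬(n < 4)))
So before the loop: (b > -8 → (∀s_1. ((¬(s_1 > -16)) ∧ (¬(n < 4))))) ∧ ((¬(b > -8)) → (¬(n < 4)))
Answer: WP = (b > -8 → (∀s_1. ((¬(s_1 > -16)) ∧ (¬(n < 4))))) ∧ ((¬(b > -8)) → (¬(n < 4)))


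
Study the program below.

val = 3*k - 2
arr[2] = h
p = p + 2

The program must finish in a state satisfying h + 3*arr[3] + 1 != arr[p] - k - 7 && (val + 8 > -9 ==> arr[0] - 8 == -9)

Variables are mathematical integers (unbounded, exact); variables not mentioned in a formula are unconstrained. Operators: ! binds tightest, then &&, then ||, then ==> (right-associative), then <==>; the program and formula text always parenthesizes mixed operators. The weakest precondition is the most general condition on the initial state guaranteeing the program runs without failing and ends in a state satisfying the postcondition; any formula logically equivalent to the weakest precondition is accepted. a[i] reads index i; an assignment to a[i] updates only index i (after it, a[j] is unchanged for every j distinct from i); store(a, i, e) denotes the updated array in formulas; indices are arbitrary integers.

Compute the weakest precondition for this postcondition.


Working backward. After the program, the postcondition h + 3*arr[3] + 1 != arr[p] - k - 7 && (val + 8 > -9 ==> arr[0] - 8 == -9) must hold; in canonical form it is 3*arr[3] + h + k != arr[p] - 8 && (val > -17 ==> arr[0] == -1).
Before p := p + 2: 3*arr[3] + h + k != arr[p + 2] - 8 && (val > -17 ==> arr[0] == -1)
Before arr[2] := h: 3*arr[3] + h + k != store(arr, 2, h)[p + 2] - 8 && (val > -17 ==> arr[0] == -1)
Before val := 3*k - 2: 3*arr[3] + h + k != store(arr, 2, h)[p + 2] - 8 && (3*k > -15 ==> arr[0] == -1)
Answer: WP = 3*arr[3] + h + k != store(arr, 2, h)[p + 2] - 8 && (3*k > -15 ==> arr[0] == -1)


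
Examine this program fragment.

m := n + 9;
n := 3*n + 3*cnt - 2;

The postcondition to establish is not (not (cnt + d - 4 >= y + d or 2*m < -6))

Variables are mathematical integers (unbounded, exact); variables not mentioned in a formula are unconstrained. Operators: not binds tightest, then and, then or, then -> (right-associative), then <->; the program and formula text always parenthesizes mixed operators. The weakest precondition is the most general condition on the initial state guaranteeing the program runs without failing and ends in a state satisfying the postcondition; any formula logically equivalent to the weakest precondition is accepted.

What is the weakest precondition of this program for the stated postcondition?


Working backward. After the program, the postcondition not (not (cnt + d - 4 >= y + d or 2*m < -6)) must hold; in canonical form it is cnt >= y + 4 or 2*m < -6.
Before n := 3*n + 3*cnt - 2: cnt >= y + 4 or 2*m < -6
Before m := n + 9: cnt >= y + 4 or 2*n < -24
Answer: WP = cnt >= y + 4 or 2*n < -24


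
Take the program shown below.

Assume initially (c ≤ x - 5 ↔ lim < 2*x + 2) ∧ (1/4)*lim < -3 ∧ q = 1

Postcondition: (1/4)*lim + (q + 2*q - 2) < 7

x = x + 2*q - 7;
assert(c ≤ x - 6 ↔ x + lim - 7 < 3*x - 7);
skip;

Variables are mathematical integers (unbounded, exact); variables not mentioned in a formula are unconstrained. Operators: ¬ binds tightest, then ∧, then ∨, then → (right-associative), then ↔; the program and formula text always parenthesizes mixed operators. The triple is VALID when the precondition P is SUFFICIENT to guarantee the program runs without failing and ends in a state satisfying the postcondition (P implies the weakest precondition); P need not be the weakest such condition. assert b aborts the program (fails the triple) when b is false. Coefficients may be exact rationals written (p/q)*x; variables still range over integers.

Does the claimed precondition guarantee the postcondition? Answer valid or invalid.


Working backward. After the program, the postcondition (1/4)*lim + (q + 2*q - 2) < 7 must hold; in canonical form it is (1/4)*lim + 3*q < 9.
Before skip: (1/4)*lim + 3*q < 9
Before assert c ≤ x - 6 ↔ x + lim - 7 < 3*x - 7: (c ≤ x - 6 ↔ lim < 2*x) ∧ (1/4)*lim + 3*q < 9
Before x := x + 2*q - 7: (c ≤ 2*q + x - 13 ↔ lim < 4*q + 2*x - 14) ∧ (1/4)*lim + 3*q < 9
The weakest precondition is (c ≤ 2*q + x - 13 ↔ lim < 4*q + 2*x - 14) ∧ (1/4)*lim + 3*q < 9.
Check whether (c ≤ x - 5 ↔ lim < 2*x + 2) ∧ (1/4)*lim < -3 ∧ q = 1 implies it.
Countermodel: at the initial state c = -5, lim = -13, q = 1, x = 0, the precondition holds but the weakest precondition fails.
Answer: invalid


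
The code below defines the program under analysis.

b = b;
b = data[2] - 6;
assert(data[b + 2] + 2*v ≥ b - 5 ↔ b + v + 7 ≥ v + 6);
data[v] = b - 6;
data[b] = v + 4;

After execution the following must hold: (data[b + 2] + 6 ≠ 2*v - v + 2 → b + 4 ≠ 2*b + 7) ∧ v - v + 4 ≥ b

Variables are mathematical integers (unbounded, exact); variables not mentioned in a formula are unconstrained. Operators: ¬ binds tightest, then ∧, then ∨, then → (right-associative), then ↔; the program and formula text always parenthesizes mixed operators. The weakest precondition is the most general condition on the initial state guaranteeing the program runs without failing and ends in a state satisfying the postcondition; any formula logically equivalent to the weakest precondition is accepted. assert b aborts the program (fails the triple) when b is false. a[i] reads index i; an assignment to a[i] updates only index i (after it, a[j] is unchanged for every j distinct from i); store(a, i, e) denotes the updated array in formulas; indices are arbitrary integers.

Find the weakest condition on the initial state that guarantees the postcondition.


Working backward. After the program, the postcondition (data[b + 2] + 6 ≠ 2*v - v + 2 → b + 4 ≠ 2*b + 7) ∧ v - v + 4 ≥ b must hold; in canonical form it is (data[b + 2] ≠ v - 4 → b ≠ -3) ∧ b ≤ 4.
Before data[b] := v + 4: (store(data, b, v + 4)[b + 2] ≠ v - 4 → b ≠ -3) ∧ b ≤ 4
Before data[v] := b - 6: (store(store(data, v, b - 6), b, v + 4)[b + 2] ≠ v - 4 → b ≠ -3) ∧ b ≤ 4
Before assert data[b + 2] + 2*v ≥ b - 5 ↔ b + v + 7 ≥ v + 6: (data[b + 2] + 2*v ≥ b - 5 ↔ b ≥ -1) ∧ (store(store(data, v, b - 6), b, v + 4)[b + 2] ≠ v - 4 → b ≠ -3) ∧ b ≤ 4
Before b := data[2] - 6: (data[data[2] - 4] + 2*v ≥ data[2] - 11 ↔ data[2] ≥ 5) ∧ (store(store(data, v, data[2] - 12), data[2] - 6, v + 4)[data[2] - 4] ≠ v - 4 → data[2] ≠ 3) ∧ data[2] ≤ 10
Before b := b: (data[data[2] - 4] + 2*v ≥ data[2] - 11 ↔ data[2] ≥ 5) ∧ (store(store(data, v, data[2] - 12), data[2] - 6, v + 4)[data[2] - 4] ≠ v - 4 → data[2] ≠ 3) ∧ data[2] ≤ 10
Answer: WP = (data[data[2] - 4] + 2*v ≥ data[2] - 11 ↔ data[2] ≥ 5) ∧ (store(store(data, v, data[2] - 12), data[2] - 6, v + 4)[data[2] - 4] ≠ v - 4 → data[2] ≠ 3) ∧ data[2] ≤ 10


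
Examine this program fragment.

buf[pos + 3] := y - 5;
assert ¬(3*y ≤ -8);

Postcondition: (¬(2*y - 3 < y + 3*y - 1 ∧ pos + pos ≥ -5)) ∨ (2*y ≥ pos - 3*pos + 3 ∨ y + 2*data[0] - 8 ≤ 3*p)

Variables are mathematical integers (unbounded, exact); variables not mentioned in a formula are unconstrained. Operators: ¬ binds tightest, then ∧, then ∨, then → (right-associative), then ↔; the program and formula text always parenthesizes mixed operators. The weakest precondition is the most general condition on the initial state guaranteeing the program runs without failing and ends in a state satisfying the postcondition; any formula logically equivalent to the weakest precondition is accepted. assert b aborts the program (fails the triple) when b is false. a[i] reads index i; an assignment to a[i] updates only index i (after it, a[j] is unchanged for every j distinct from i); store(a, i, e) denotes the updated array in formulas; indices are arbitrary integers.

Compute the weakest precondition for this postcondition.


Working backward. After the program, the postcondition (¬(2*y - 3 < y + 3*y - 1 ∧ pos + pos ≥ -5)) ∨ (2*y ≥ pos - 3*pos + 3 ∨ y + 2*data[0] - 8 ≤ 3*p) must hold; in canonical form it is (¬(2*y > -2 ∧ 2*pos ≥ -5)) ∨ 2*pos + 2*y ≥ 3 ∨ 2*data[0] + y ≤ 3*p + 8.
Before assert ¬(3*y ≤ -8): (¬(3*y ≤ -8)) ∧ ((¬(2*y > -2 ∧ 2*pos ≥ -5)) ∨ 2*pos + 2*y ≥ 3 ∨ 2*data[0] + y ≤ 3*p + 8)
Before buf[pos + 3] := y - 5: (¬(3*y ≤ -8)) ∧ ((¬(2*y > -2 ∧ 2*pos ≥ -5)) ∨ 2*pos + 2*y ≥ 3 ∨ 2*data[0] + y ≤ 3*p + 8)
Answer: WP = (¬(3*y ≤ -8)) ∧ ((¬(2*y > -2 ∧ 2*pos ≥ -5)) ∨ 2*pos + 2*y ≥ 3 ∨ 2*data[0] + y ≤ 3*p + 8)


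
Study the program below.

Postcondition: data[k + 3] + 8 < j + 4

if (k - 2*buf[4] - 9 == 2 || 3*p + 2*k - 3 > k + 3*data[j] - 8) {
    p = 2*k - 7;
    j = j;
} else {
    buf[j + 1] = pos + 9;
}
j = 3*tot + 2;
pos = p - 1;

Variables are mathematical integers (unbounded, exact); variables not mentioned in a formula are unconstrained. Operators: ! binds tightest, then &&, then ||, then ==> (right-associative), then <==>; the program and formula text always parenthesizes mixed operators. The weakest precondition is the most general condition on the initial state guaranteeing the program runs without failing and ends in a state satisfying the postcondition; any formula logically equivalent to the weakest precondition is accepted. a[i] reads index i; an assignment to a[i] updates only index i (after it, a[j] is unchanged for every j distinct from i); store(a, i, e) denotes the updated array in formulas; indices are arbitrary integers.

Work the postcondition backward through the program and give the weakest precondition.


Working backward. After the program, the postcondition data[k + 3] + 8 < j + 4 must hold; in canonical form it is data[k + 3] < j - 4.
Before pos := p - 1: data[k + 3] < j - 4
Before j := 3*tot + 2: data[k + 3] < 3*tot - 2
Then branch requires data[k + 3] < 3*tot - 2; else branch requires data[k + 3] < 3*tot - 2.
Before the if: ((k == 2*buf[4] + 11 || k + 3*p > 3*data[j] - 5) ==> data[k + 3] < 3*tot - 2) && ((!(k == 2*buf[4] + 11 || k + 3*p > 3*data[j] - 5)) ==> data[k + 3] < 3*tot - 2)
Answer: WP = ((k == 2*buf[4] + 11 || k + 3*p > 3*data[j] - 5) ==> data[k + 3] < 3*tot - 2) && ((!(k == 2*buf[4] + 11 || k + 3*p > 3*data[j] - 5)) ==> data[k + 3] < 3*tot - 2)


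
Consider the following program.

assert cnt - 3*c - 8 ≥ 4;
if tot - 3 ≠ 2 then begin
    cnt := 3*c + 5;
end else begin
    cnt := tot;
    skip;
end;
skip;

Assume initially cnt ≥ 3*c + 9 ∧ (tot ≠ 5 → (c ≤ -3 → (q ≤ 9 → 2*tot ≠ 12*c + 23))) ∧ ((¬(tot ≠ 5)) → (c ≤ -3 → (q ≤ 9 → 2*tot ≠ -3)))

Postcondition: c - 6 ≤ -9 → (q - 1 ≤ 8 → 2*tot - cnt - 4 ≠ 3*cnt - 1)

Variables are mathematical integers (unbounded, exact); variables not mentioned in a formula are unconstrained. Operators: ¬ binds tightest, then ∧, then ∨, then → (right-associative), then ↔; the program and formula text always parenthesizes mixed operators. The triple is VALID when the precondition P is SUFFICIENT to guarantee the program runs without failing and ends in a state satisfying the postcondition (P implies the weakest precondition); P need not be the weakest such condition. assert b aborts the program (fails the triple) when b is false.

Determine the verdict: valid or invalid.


Working backward. After the program, the postcondition c - 6 ≤ -9 → (q - 1 ≤ 8 → 2*tot - cnt - 4 ≠ 3*cnt - 1) must hold; in canonical form it is c ≤ -3 → (q ≤ 9 → 2*tot ≠ 4*cnt + 3).
Before skip: c ≤ -3 → (q ≤ 9 → 2*tot ≠ 4*cnt + 3)
Then branch requires c ≤ -3 → (q ≤ 9 → 2*tot ≠ 12*c + 23); else branch requires c ≤ -3 → (q ≤ 9 → 2*tot ≠ -3).
Before the if: (tot ≠ 5 → (c ≤ -3 → (q ≤ 9 → 2*tot ≠ 12*c + 23))) ∧ ((¬(tot ≠ 5)) → (c ≤ -3 → (q ≤ 9 → 2*tot ≠ -3)))
Before assert cnt - 3*c - 8 ≥ 4: cnt ≥ 3*c + 12 ∧ (tot ≠ 5 → (c ≤ -3 → (q ≤ 9 → 2*tot ≠ 12*c + 23))) ∧ ((¬(tot ≠ 5)) → (c ≤ -3 → (q ≤ 9 → 2*tot ≠ -3)))
The weakest precondition is cnt ≥ 3*c + 12 ∧ (tot ≠ 5 → (c ≤ -3 → (q ≤ 9 → 2*tot ≠ 12*c + 23))) ∧ ((¬(tot ≠ 5)) → (c ≤ -3 → (q ≤ 9 → 2*tot ≠ -3))).
Check whether cnt ≥ 3*c + 9 ∧ (tot ≠ 5 → (c ≤ -3 → (q ≤ 9 → 2*tot ≠ 12*c + 23))) ∧ ((¬(tot ≠ 5)) → (c ≤ -3 → (q ≤ 9 → 2*tot ≠ -3))) implies it.
Countermodel: at the initial state c = -3, cnt = 0, q = 9, tot = 0, the precondition holds but the weakest precondition fails.
Answer: invalid


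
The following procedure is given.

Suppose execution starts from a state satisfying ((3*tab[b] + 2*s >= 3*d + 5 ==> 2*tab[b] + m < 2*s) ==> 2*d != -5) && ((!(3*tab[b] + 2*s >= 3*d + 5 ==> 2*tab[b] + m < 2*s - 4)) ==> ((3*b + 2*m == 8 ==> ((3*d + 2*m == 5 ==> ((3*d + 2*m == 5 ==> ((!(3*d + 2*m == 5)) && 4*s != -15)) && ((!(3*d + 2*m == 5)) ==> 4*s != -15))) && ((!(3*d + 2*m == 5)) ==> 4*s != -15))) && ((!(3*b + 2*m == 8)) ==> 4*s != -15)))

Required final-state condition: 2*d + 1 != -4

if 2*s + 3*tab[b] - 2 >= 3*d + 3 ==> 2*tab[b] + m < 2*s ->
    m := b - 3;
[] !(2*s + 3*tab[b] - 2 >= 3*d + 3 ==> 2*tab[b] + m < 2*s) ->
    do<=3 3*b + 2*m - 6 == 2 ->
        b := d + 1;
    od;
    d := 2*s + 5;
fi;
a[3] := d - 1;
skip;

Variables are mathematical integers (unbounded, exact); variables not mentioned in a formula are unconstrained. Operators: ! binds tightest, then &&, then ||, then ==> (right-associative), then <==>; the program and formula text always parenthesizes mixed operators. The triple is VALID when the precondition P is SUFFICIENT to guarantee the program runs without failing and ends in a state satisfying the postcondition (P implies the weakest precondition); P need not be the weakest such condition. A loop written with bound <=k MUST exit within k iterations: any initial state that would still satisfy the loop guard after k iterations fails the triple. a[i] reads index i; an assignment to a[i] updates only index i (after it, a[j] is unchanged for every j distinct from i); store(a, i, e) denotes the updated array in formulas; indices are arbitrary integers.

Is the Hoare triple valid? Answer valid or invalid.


Working backward. After the program, the postcondition 2*d + 1 != -4 must hold; in canonical form it is 2*d != -5.
Before skip: 2*d != -5
Before a[3] := d - 1: 2*d != -5
Then branch requires 2*d != -5; else branch requires (3*b + 2*m == 8 ==> ((3*d + 2*m == 5 ==> ((3*d + 2*m == 5 ==> ((!(3*d + 2*m == 5)) && 4*s != -15)) && ((!(3*d + 2*m == 5)) ==> 4*s != -15))) && ((!(3*d + 2*m == 5)) ==> 4*s != -15))) && ((!(3*b + 2*m == 8)) ==> 4*s != -15).
Before the if: ((3*tab[b] + 2*s >= 3*d + 5 ==> 2*tab[b] + m < 2*s) ==> 2*d != -5) && ((!(3*tab[b] + 2*s >= 3*d + 5 ==> 2*tab[b] + m < 2*s)) ==> ((3*b + 2*m == 8 ==> ((3*d + 2*m == 5 ==> ((3*d + 2*m == 5 ==> ((!(3*d + 2*m == 5)) && 4*s != -15)) && ((!(3*d + 2*m == 5)) ==> 4*s != -15))) && ((!(3*d + 2*m == 5)) ==> 4*s != -15))) && ((!(3*b + 2*m == 8)) ==> 4*s != -15)))
The weakest precondition is ((3*tab[b] + 2*s >= 3*d + 5 ==> 2*tab[b] + m < 2*s) ==> 2*d != -5) && ((!(3*tab[b] + 2*s >= 3*d + 5 ==> 2*tab[b] + m < 2*s)) ==> ((3*b + 2*m == 8 ==> ((3*d + 2*m == 5 ==> ((3*d + 2*m == 5 ==> ((!(3*d + 2*m == 5)) && 4*s != -15)) && ((!(3*d + 2*m == 5)) ==> 4*s != -15))) && ((!(3*d + 2*m == 5)) ==> 4*s != -15))) && ((!(3*b + 2*m == 8)) ==> 4*s != -15))).
Check whether ((3*tab[b] + 2*s >= 3*d + 5 ==> 2*tab[b] + m < 2*s) ==> 2*d != -5) && ((!(3*tab[b] + 2*s >= 3*d + 5 ==> 2*tab[b] + m < 2*s - 4)) ==> ((3*b + 2*m == 8 ==> ((3*d + 2*m == 5 ==> ((3*d + 2*m == 5 ==> ((!(3*d + 2*m == 5)) && 4*s != -15)) && ((!(3*d + 2*m == 5)) ==> 4*s != -15))) && ((!(3*d + 2*m == 5)) ==> 4*s != -15))) && ((!(3*b + 2*m == 8)) ==> 4*s != -15))) implies it.
Every state satisfying the precondition satisfies the weakest precondition: the implication holds.
Answer: valid


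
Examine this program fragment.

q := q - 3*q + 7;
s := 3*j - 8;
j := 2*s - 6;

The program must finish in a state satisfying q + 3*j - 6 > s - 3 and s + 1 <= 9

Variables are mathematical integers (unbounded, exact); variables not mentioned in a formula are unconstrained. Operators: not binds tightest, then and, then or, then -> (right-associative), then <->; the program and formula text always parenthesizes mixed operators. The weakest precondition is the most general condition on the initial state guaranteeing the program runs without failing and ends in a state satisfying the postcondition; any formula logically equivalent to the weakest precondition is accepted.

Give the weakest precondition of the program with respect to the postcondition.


Working backward. After the program, the postcondition q + 3*j - 6 > s - 3 and s + 1 <= 9 must hold; in canonical form it is 3*j + q > s + 3 and s <= 8.
Before j := 2*s - 6: q + 5*s > 21 and s <= 8
Before s := 3*j - 8: 15*j + q > 61 and 3*j <= 16
Before q := q - 3*q + 7: 15*j > 2*q + 54 and 3*j <= 16
Answer: WP = 15*j > 2*q + 54 and 3*j <= 16


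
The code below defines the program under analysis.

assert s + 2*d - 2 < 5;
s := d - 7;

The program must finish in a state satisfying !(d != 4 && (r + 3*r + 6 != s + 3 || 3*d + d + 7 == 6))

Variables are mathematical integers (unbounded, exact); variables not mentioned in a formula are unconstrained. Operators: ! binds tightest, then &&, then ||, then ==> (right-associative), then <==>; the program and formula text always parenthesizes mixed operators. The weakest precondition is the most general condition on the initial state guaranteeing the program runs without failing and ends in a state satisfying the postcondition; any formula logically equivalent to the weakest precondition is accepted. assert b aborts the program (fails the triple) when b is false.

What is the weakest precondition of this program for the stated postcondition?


Working backward. After the program, the postcondition !(d != 4 && (r + 3*r + 6 != s + 3 || 3*d + d + 7 == 6)) must hold; in canonical form it is !(d != 4 && (4*r != s - 3 || 4*d == -1)).
Before s := d - 7: !(d != 4 && (4*r != d - 10 || 4*d == -1))
Before assert s + 2*d - 2 < 5: 2*d + s < 7 && (!(d != 4 && (4*r != d - 10 || 4*d == -1)))
Answer: WP = 2*d + s < 7 && (!(d != 4 && (4*r != d - 10 || 4*d == -1)))


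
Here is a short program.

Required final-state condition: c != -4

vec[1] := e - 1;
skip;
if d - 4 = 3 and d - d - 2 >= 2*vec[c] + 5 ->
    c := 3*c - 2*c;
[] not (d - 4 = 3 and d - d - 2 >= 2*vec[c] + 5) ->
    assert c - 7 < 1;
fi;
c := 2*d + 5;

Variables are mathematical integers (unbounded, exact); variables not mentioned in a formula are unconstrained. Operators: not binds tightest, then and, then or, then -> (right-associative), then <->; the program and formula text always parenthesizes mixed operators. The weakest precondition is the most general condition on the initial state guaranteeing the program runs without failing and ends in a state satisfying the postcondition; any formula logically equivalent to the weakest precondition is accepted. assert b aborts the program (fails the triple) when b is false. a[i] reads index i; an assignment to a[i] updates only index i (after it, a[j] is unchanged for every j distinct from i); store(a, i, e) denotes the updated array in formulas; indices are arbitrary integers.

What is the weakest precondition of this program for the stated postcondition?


Working backward. After the program, c != -4 must hold.
Before c := 2*d + 5: 2*d != -9
Then branch requires 2*d != -9; else branch requires c < 8 and 2*d != -9.
Before the if: ((d = 7 and 2*vec[c] <= -7) -> 2*d != -9) and ((not (d = 7 and 2*vec[c] <= -7)) -> (c < 8 and 2*d != -9))
Before skip: ((d = 7 and 2*vec[c] <= -7) -> 2*d != -9) and ((not (d = 7 and 2*vec[c] <= -7)) -> (c < 8 and 2*d != -9))
Before vec[1] := e - 1: ((d = 7 and 2*store(vec, 1, e - 1)[c] <= -7) -> 2*d != -9) and ((not (d = 7 and 2*store(vec, 1, e - 1)[c] <= -7)) -> (c < 8 and 2*d != -9))
Answer: WP = ((d = 7 and 2*store(vec, 1, e - 1)[c] <= -7) -> 2*d != -9) and ((not (d = 7 and 2*store(vec, 1, e - 1)[c] <= -7)) -> (c < 8 and 2*d != -9))


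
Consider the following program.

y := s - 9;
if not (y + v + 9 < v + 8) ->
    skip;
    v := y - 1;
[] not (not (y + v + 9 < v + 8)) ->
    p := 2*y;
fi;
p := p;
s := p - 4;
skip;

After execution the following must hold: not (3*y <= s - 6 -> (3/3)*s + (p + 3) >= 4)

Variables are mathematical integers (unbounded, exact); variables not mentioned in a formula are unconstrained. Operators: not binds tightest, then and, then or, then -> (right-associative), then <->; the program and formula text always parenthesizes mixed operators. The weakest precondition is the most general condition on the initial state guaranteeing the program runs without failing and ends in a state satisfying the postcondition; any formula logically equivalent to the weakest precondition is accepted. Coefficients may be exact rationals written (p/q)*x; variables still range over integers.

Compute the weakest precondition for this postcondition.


Working backward. After the program, the postcondition not (3*y <= s - 6 -> (3/3)*s + (p + 3) >= 4) must hold; in canonical form it is not (3*y <= s - 6 -> p + s >= 1).
Before skip: not (3*y <= s - 6 -> p + s >= 1)
Before s := p - 4: not (3*y <= p - 10 -> 2*p >= 5)
Before p := p: not (3*y <= p - 10 -> 2*p >= 5)
Then branch requires not (3*y <= p - 10 -> 2*p >= 5); else branch requires not (y <= -10 -> 4*y >= 5).
Before the if: ((not (y < -1)) -> (not (3*y <= p - 10 -> 2*p >= 5))) and (y < -1 -> (not (y <= -10 -> 4*y >= 5)))
Before y := s - 9: ((not (s < 8)) -> (not (3*s <= p + 17 -> 2*p >= 5))) and (s < 8 -> (not (s <= -1 -> 4*s >= 41)))
Answer: WP = ((not (s < 8)) -> (not (3*s <= p + 17 -> 2*p >= 5))) and (s < 8 -> (not (s <= -1 -> 4*s >= 41)))


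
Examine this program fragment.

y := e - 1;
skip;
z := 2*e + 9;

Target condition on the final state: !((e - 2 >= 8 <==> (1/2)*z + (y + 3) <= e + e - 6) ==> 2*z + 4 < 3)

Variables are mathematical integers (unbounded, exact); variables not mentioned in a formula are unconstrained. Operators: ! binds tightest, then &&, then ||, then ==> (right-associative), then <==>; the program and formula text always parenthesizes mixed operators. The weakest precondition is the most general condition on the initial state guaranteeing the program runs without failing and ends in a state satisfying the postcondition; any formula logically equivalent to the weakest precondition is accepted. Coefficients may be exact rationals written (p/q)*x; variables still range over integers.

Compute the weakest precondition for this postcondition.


Working backward. After the program, the postcondition !((e - 2 >= 8 <==> (1/2)*z + (y + 3) <= e + e - 6) ==> 2*z + 4 < 3) must hold; in canonical form it is !((e >= 10 <==> y + (1/2)*z <= 2*e - 9) ==> 2*z < -1).
Before z := 2*e + 9: !((e >= 10 <==> y <= e - 27/2) ==> 4*e < -19)
Before skip: !((e >= 10 <==> y <= e - 27/2) ==> 4*e < -19)
Before y := e - 1: !((!(e >= 10)) ==> 4*e < -19)
Answer: WP = !((!(e >= 10)) ==> 4*e < -19)


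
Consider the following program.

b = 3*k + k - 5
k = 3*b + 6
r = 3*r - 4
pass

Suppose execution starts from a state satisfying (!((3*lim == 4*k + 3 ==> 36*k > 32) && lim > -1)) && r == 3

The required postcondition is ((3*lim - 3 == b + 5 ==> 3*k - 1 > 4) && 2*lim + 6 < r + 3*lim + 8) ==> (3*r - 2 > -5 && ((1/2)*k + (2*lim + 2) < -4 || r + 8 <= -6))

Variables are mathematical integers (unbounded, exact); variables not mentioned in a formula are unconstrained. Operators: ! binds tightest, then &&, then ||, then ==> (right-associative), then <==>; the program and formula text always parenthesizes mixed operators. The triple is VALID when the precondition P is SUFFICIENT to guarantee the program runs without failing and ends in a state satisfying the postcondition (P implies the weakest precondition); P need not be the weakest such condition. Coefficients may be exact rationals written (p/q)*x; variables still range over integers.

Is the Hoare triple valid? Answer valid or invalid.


Working backward. After the program, the postcondition ((3*lim - 3 == b + 5 ==> 3*k - 1 > 4) && 2*lim + 6 < r + 3*lim + 8) ==> (3*r - 2 > -5 && ((1/2)*k + (2*lim + 2) < -4 || r + 8 <= -6)) must hold; in canonical form it is ((3*lim == b + 8 ==> 3*k > 5) && lim + r > -2) ==> (3*r > -3 && ((1/2)*k + 2*lim < -6 || r <= -14)).
Before skip: ((3*lim == b + 8 ==> 3*k > 5) && lim + r > -2) ==> (3*r > -3 && ((1/2)*k + 2*lim < -6 || r <= -14))
Before r := 3*r - 4: ((3*lim == b + 8 ==> 3*k > 5) && lim + 3*r > 2) ==> (9*r > 9 && ((1/2)*k + 2*lim < -6 || 3*r <= -10))
Before k := 3*b + 6: ((3*lim == b + 8 ==> 9*b > -13) && lim + 3*r > 2) ==> (9*r > 9 && ((3/2)*b + 2*lim < -9 || 3*r <= -10))
Before b := 3*k + k - 5: ((3*lim == 4*k + 3 ==> 36*k > 32) && lim + 3*r > 2) ==> (9*r > 9 && (6*k + 2*lim < -3/2 || 3*r <= -10))
The weakest precondition is ((3*lim == 4*k + 3 ==> 36*k > 32) && lim + 3*r > 2) ==> (9*r > 9 && (6*k + 2*lim < -3/2 || 3*r <= -10)).
Check whether (!((3*lim == 4*k + 3 ==> 36*k > 32) && lim > -1)) && r == 3 implies it.
Countermodel: at the initial state k = 1, lim = -1, r = 3, the precondition holds but the weakest precondition fails.
Answer: invalid


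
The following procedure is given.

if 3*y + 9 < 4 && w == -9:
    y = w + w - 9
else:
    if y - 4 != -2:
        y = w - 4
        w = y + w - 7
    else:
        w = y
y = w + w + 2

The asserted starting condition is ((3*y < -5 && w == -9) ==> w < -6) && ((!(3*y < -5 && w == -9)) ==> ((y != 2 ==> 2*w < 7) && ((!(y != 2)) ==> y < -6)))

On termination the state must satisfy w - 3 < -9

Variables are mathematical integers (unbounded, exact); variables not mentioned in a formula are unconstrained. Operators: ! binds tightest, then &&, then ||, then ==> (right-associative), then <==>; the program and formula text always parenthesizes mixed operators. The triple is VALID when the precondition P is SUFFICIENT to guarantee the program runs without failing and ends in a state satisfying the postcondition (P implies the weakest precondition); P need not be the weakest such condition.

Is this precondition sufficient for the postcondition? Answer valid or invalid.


Working backward. After the program, the postcondition w - 3 < -9 must hold; in canonical form it is w < -6.
Before y := w + w + 2: w < -6
Then branch requires w < -6; else branch requires (y != 2 ==> 2*w < 5) && ((!(y != 2)) ==> y < -6).
Before the if: ((3*y < -5 && w == -9) ==> w < -6) && ((!(3*y < -5 && w == -9)) ==> ((y != 2 ==> 2*w < 5) && ((!(y != 2)) ==> y < -6)))
The weakest precondition is ((3*y < -5 && w == -9) ==> w < -6) && ((!(3*y < -5 && w == -9)) ==> ((y != 2 ==> 2*w < 5) && ((!(y != 2)) ==> y < -6))).
Check whether ((3*y < -5 && w == -9) ==> w < -6) && ((!(3*y < -5 && w == -9)) ==> ((y != 2 ==> 2*w < 7) && ((!(y != 2)) ==> y < -6))) implies it.
Countermodel: at the initial state w = 3, y = 3, the precondition holds but the weakest precondition fails.
Answer: invalid


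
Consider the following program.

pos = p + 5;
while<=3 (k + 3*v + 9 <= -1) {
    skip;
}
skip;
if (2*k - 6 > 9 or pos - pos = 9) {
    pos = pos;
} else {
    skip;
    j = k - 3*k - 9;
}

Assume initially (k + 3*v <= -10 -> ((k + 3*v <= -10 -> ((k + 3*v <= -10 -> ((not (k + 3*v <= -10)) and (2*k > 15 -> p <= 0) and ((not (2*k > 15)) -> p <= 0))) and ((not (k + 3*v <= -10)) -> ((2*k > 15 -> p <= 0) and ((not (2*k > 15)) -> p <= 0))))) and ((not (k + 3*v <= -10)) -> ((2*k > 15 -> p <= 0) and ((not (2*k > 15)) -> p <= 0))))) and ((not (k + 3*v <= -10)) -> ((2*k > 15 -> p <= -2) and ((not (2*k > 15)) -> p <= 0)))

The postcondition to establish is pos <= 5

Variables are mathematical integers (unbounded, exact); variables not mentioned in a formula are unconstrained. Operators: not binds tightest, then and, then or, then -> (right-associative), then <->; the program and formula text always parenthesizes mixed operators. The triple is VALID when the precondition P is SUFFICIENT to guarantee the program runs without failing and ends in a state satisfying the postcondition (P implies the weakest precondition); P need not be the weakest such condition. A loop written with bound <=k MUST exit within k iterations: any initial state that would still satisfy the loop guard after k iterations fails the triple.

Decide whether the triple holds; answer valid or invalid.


Working backward. After the program, pos <= 5 must hold.
Then branch requires pos <= 5; else branch requires pos <= 5.
Before the if: (2*k > 15 -> pos <= 5) and ((not (2*k > 15)) -> pos <= 5)
Before skip: (2*k > 15 -> pos <= 5) and ((not (2*k > 15)) -> pos <= 5)
Before the loop (bound <=3), unroll the exhaustion recursion (WP_0 = exit-now case; WP_j = one more guarded iteration, up to j = 3):
  WP_0: (not (k + 3*v <= -10)) and (2*k > 15 -> pos <= 5) and ((not (2*k > 15)) -> pos <= 5)
  WP_1: (k + 3*v <= -10 -> ((not (k + 3*v <= -10)) and (2*k > 15 -> pos <= 5) and ((not (2*k > 15)) -> pos <= 5))) and ((not (k + 3*v <= -10)) -> ((2*k > 15 -> pos <= 5) and ((not (2*k > 15)) -> pos <= 5)))
  WP_2: (k + 3*v <= -10 -> ((k + 3*v <= -10 -> ((not (k + 3*v <= -10)) and (2*k > 15 -> pos <= 5) and ((not (2*k > 15)) -> pos <= 5))) and ((not (k + 3*v <= -10)) -> ((2*k > 15 -> pos <= 5) and ((not (2*k > 15)) -> pos <= 5))))) and ((not (k + 3*v <= -10)) -> ((2*k > 15 -> pos <= 5) and ((not (2*k > 15)) -> pos <= 5)))
  WP_3: (k + 3*v <= -10 -> ((k + 3*v <= -10 -> ((k + 3*v <= -10 -> ((not (k + 3*v <= -10)) and (2*k > 15 -> pos <= 5) and ((not (2*k > 15)) -> pos <= 5))) and ((not (k + 3*v <= -10)) -> ((2*k > 15 -> pos <= 5) and ((not (2*k > 15)) -> pos <= 5))))) and ((not (k + 3*v <= -10)) -> ((2*k > 15 -> pos <= 5) and ((not (2*k > 15)) -> pos <= 5))))) and ((not (k + 3*v <= -10)) -> ((2*k > 15 -> pos <= 5) and ((not (2*k > 15)) -> pos <= 5)))
So before the loop: (k + 3*v <= -10 -> ((k + 3*v <= -10 -> ((k + 3*v <= -10 -> ((not (k + 3*v <= -10)) and (2*k > 15 -> pos <= 5) and ((not (2*k > 15)) -> pos <= 5))) and ((not (k + 3*v <= -10)) -> ((2*k > 15 -> pos <= 5) and ((not (2*k > 15)) -> pos <= 5))))) and ((not (k + 3*v <= -10)) -> ((2*k > 15 -> pos <= 5) and ((not (2*k > 15)) -> pos <= 5))))) and ((not (k + 3*v <= -10)) -> ((2*k > 15 -> pos <= 5) and ((not (2*k > 15)) -> pos <= 5)))
Before pos := p + 5: (k + 3*v <= -10 -> ((k + 3*v <= -10 -> ((k + 3*v <= -10 -> ((not (k + 3*v <= -10)) and (2*k > 15 -> p <= 0) and ((not (2*k > 15)) -> p <= 0))) and ((not (k + 3*v <= -10)) -> ((2*k > 15 -> p <= 0) and ((not (2*k > 15)) -> p <= 0))))) and ((not (k + 3*v <= -10)) -> ((2*k > 15 -> p <= 0) and ((not (2*k > 15)) -> p <= 0))))) and ((not (k + 3*v <= -10)) -> ((2*k > 15 -> p <= 0) and ((not (2*k > 15)) -> p <= 0)))
The weakest precondition is (k + 3*v <= -10 -> ((k + 3*v <= -10 -> ((k + 3*v <= -10 -> ((not (k + 3*v <= -10)) and (2*k > 15 -> p <= 0) and ((not (2*k > 15)) -> p <= 0))) and ((not (k + 3*v <= -10)) -> ((2*k > 15 -> p <= 0) and ((not (2*k > 15)) -> p <= 0))))) and ((not (k + 3*v <= -10)) -> ((2*k > 15 -> p <= 0) and ((not (2*k > 15)) -> p <= 0))))) and ((not (k + 3*v <= -10)) -> ((2*k > 15 -> p <= 0) and ((not (2*k > 15)) -> p <= 0))).
Check whether (k + 3*v <= -10 -> ((k + 3*v <= -10 -> ((k + 3*v <= -10 -> ((not (k + 3*v <= -10)) and (2*k > 15 -> p <= 0) and ((not (2*k > 15)) -> p <= 0))) and ((not (k + 3*v <= -10)) -> ((2*k > 15 -> p <= 0) and ((not (2*k > 15)) -> p <= 0))))) and ((not (k + 3*v <= -10)) -> ((2*k > 15 -> p <= 0) and ((not (2*k > 15)) -> p <= 0))))) and ((not (k + 3*v <= -10)) -> ((2*k > 15 -> p <= -2) and ((not (2*k > 15)) -> p <= 0))) implies it.
Every state satisfying the precondition satisfies the weakest precondition: the implication holds.
Answer: valid


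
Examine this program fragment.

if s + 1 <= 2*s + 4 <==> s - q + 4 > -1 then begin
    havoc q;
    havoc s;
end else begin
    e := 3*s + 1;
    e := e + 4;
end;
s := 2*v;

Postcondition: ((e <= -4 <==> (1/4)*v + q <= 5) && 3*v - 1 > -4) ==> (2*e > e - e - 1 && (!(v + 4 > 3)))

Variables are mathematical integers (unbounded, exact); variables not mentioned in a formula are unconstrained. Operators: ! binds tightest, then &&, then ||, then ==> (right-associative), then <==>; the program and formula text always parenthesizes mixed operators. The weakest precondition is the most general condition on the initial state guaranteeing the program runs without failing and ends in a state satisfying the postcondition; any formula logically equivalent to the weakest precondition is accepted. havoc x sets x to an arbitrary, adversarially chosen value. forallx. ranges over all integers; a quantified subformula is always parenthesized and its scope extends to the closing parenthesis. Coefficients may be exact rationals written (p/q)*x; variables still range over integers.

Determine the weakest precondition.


Working backward. After the program, the postcondition ((e <= -4 <==> (1/4)*v + q <= 5) && 3*v - 1 > -4) ==> (2*e > e - e - 1 && (!(v + 4 > 3))) must hold; in canonical form it is ((e <= -4 <==> q + (1/4)*v <= 5) && 3*v > -3) ==> (2*e > -1 && (!(v > -1))).
Before s := 2*v: ((e <= -4 <==> q + (1/4)*v <= 5) && 3*v > -3) ==> (2*e > -1 && (!(v > -1)))
Then branch requires forall q_1. (((e <= -4 <==> q_1 + (1/4)*v <= 5) && 3*v > -3) ==> (2*e > -1 && (!(v > -1)))); else branch requires ((3*s <= -9 <==> q + (1/4)*v <= 5) && 3*v > -3) ==> (6*s > -11 && (!(v > -1))).
Before the if: ((s >= -3 <==> s > q - 5) ==> (forall q_1. (((e <= -4 <==> q_1 + (1/4)*v <= 5) && 3*v > -3) ==> (2*e > -1 && (!(v > -1)))))) && ((!(s >= -3 <==> s > q - 5)) ==> (((3*s <= -9 <==> q + (1/4)*v <= 5) && 3*v > -3) ==> (6*s > -11 && (!(v > -1)))))
Answer: WP = ((s >= -3 <==> s > q - 5) ==> (forall q_1. (((e <= -4 <==> q_1 + (1/4)*v <= 5) && 3*v > -3) ==> (2*e > -1 && (!(v > -1)))))) && ((!(s >= -3 <==> s > q - 5)) ==> (((3*s <= -9 <==> q + (1/4)*v <= 5) && 3*v > -3) ==> (6*s > -11 && (!(v > -1)))))
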